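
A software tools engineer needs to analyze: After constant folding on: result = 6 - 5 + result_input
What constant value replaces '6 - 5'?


Identifying constant sub-expression:
  Original: result = 6 - 5 + result_input
  6 and 5 are both compile-time constants
  Evaluating: 6 - 5 = 1
  After folding: result = 1 + result_input

1


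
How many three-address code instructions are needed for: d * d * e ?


Expression: d * d * e
Generating three-address code (respecting * over +/- precedence):
  Instruction 1: t1 = d * d
  Instruction 2: t2 = t1 * e
Total instructions: 2

2


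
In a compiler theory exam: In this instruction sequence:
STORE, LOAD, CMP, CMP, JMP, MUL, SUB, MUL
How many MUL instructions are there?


Scanning instruction sequence for MUL:
  Position 1: STORE
  Position 2: LOAD
  Position 3: CMP
  Position 4: CMP
  Position 5: JMP
  Position 6: MUL <- MATCH
  Position 7: SUB
  Position 8: MUL <- MATCH
Matches at positions: [6, 8]
Total MUL count: 2

2


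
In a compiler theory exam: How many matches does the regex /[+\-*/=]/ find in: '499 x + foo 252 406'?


Pattern: /[+\-*/=]/ (operators)
Input: '499 x + foo 252 406'
Scanning for matches:
  Match 1: '+'
Total matches: 1

1


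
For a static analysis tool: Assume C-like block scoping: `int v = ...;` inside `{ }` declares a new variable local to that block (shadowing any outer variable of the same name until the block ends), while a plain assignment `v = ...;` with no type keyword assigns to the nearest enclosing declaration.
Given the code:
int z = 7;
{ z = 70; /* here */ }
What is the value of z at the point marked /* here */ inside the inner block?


Analyzing scoping rules:
Outer scope: declares z = 7
Inner block: 'z = 70;' has no type keyword, so it is an assignment to the outer z (no shadowing)
Inside the block, after the assignment -> 70
Result: 70

70


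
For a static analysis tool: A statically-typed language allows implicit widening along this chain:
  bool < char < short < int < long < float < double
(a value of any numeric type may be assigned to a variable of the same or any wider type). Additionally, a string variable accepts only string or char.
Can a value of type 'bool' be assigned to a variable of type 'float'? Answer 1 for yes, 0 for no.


Target variable type: float
Source value type: bool
Numeric ranks: bool=0, float=5
Widening allowed iff rank(source) <= rank(target): 0 <= 5? Yes
Result: 1

1


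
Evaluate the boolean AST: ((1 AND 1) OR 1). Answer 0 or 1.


Step 1: Evaluate inner node
  1 AND 1 = 1
Step 2: Evaluate root node
  1 OR 1 = 1

1


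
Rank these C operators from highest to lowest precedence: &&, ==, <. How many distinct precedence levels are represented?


Looking up precedence for each operator:
  && -> precedence 2
  == -> precedence 3
  < -> precedence 4
Sorted highest to lowest: <, ==, &&
Distinct precedence values: [4, 3, 2]
Number of distinct levels: 3

3


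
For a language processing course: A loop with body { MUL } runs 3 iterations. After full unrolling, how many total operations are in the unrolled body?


Loop body operations: MUL (1 op per iteration)
Unrolling 3 iterations:
  Iteration 1: MUL (1 ops)
  Iteration 2: MUL (1 ops)
  Iteration 3: MUL (1 ops)
Total: 3 iterations * 1 ops/iter = 3 operations

3


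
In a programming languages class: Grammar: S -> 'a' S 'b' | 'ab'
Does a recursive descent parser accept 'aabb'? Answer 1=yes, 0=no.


Grammar accepts strings of the form a^n b^n (n >= 1)
Word: 'aabb'
Counting: 2 a's and 2 b's
Check: 2 == 2? Yes
Derivation (S -> aSb applied 1 time(s), then S -> ab): S => aSb => aabb
Accepted

1


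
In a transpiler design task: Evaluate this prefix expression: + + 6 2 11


Parsing prefix expression: + + 6 2 11
Step 1: Innermost operation '+ 6 2'
  6 + 2 = 8
Step 2: Outer operation '+ [8] 11'
  8 + 11 = 19

19


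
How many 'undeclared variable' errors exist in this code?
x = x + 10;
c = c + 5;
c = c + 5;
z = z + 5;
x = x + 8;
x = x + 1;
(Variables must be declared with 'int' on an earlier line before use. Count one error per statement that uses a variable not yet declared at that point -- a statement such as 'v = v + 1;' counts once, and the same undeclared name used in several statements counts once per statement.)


Scanning code line by line:
  Line 1: use 'x' -> ERROR (undeclared)
  Line 2: use 'c' -> ERROR (undeclared)
  Line 3: use 'c' -> ERROR (undeclared)
  Line 4: use 'z' -> ERROR (undeclared)
  Line 5: use 'x' -> ERROR (undeclared)
  Line 6: use 'x' -> ERROR (undeclared)
Total undeclared variable errors: 6

6


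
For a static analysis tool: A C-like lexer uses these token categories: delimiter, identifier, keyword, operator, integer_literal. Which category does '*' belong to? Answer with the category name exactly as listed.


Token: '*'
Checking categories:
  identifier: no
  integer_literal: no
  operator: YES
  keyword: no
  delimiter: no
Category: operator

operator


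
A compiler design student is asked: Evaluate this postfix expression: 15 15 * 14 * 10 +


Processing tokens left to right:
Push 15, Push 15
Pop 15 and 15, compute 15 * 15 = 225, push 225
Push 14
Pop 225 and 14, compute 225 * 14 = 3150, push 3150
Push 10
Pop 3150 and 10, compute 3150 + 10 = 3160, push 3160
Stack result: 3160

3160


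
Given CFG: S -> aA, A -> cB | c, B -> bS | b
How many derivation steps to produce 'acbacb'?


Grammar: S -> aA, A -> cB | c, B -> bS | b
Deriving 'acbacb':
Step 1: S -> aA => aA
Step 2: A -> cB => acB
Step 3: B -> bS => acbS
Step 4: S -> aA => acbaA
Step 5: A -> cB => acbacB
Step 6: B -> b => acbacb
Total derivation steps: 6

6


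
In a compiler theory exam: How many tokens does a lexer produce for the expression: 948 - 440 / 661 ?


Scanning '948 - 440 / 661'
Token 1: '948' -> integer_literal
Token 2: '-' -> operator
Token 3: '440' -> integer_literal
Token 4: '/' -> operator
Token 5: '661' -> integer_literal
Total tokens: 5

5


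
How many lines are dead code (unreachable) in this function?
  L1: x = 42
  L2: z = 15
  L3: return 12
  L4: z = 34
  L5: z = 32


Analyzing control flow:
  L1: reachable (before return)
  L2: reachable (before return)
  L3: reachable (return statement)
  L4: DEAD (after return at L3)
  L5: DEAD (after return at L3)
Return at L3, total lines = 5
Dead lines: L4 through L5
Count: 2

2


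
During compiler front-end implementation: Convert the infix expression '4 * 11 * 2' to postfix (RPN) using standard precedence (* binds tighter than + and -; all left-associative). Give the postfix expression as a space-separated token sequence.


Applying the shunting-yard algorithm:
  Operand 4 -> output
  Push '*' onto operator stack -> op-stack: [*]
  Operand 11 -> output
  See '*' (prec 2); top '*' (prec 2) >= it -> pop '*' to output
  Push '*' onto operator stack -> op-stack: [*]
  Operand 2 -> output
  End of input: pop '*' to output
Postfix result: 4 11 * 2 *

4 11 * 2 *


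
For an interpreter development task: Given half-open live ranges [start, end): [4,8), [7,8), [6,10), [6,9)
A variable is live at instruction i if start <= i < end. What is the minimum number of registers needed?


Live ranges:
  Var0: [4, 8)
  Var1: [7, 8)
  Var2: [6, 10)
  Var3: [6, 9)
Sweep-line events (position, delta, active):
  pos=4 start -> active=1
  pos=6 start -> active=2
  pos=6 start -> active=3
  pos=7 start -> active=4
  pos=8 end -> active=3
  pos=8 end -> active=2
  pos=9 end -> active=1
  pos=10 end -> active=0
Maximum simultaneous active: 4
Minimum registers needed: 4

4


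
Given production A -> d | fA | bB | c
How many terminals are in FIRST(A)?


Production: A -> d | fA | bB | c
Examining each alternative for leading terminals:
  A -> d : first terminal = 'd'
  A -> fA : first terminal = 'f'
  A -> bB : first terminal = 'b'
  A -> c : first terminal = 'c'
FIRST(A) = {b, c, d, f}
Count: 4

4


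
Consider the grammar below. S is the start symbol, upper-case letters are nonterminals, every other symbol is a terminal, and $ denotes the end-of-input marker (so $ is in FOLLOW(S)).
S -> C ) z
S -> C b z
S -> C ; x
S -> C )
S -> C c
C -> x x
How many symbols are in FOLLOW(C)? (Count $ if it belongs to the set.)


S is the start symbol and does not occur in any rule body, so FOLLOW(S) = {$}.
Examining every occurrence of C in a rule body:
  S -> C ) z : C is followed by terminal ')' -> add ')'
  S -> C b z : C is followed by terminal 'b' -> add 'b'
  S -> C ; x : C is followed by terminal ';' -> add ';'
  S -> C ) : C is followed by terminal ')' -> add ')' (already in the set)
  S -> C c : C is followed by terminal 'c' -> add 'c'
  C -> x x : C does not occur in the body -> contributes nothing
FOLLOW(C) = {), ;, b, c}
Count: 4

4


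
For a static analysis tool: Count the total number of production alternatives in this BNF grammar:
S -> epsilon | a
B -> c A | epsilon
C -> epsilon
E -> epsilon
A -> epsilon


Counting alternatives per rule:
  S: 2 alternative(s)
  B: 2 alternative(s)
  C: 1 alternative(s)
  E: 1 alternative(s)
  A: 1 alternative(s)
Sum: 2 + 2 + 1 + 1 + 1 = 7

7


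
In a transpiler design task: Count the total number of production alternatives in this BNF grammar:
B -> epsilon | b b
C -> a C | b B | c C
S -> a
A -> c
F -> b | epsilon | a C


Counting alternatives per rule:
  B: 2 alternative(s)
  C: 3 alternative(s)
  S: 1 alternative(s)
  A: 1 alternative(s)
  F: 3 alternative(s)
Sum: 2 + 3 + 1 + 1 + 3 = 10

10


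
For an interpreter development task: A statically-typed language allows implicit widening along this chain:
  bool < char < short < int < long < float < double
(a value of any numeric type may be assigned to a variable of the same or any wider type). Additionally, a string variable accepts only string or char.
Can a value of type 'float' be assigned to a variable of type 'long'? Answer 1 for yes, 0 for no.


Target variable type: long
Source value type: float
Numeric ranks: float=5, long=4
Widening allowed iff rank(source) <= rank(target): 5 <= 4? No
Result: 0

0


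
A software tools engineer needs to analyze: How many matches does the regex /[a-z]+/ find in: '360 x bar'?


Pattern: /[a-z]+/ (identifiers)
Input: '360 x bar'
Scanning for matches:
  Match 1: 'x'
  Match 2: 'bar'
Total matches: 2

2


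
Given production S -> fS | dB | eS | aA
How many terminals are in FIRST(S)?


Production: S -> fS | dB | eS | aA
Examining each alternative for leading terminals:
  S -> fS : first terminal = 'f'
  S -> dB : first terminal = 'd'
  S -> eS : first terminal = 'e'
  S -> aA : first terminal = 'a'
FIRST(S) = {a, d, e, f}
Count: 4

4


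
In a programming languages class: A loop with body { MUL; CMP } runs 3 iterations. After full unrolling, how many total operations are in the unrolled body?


Loop body operations: MUL, CMP (2 ops per iteration)
Unrolling 3 iterations:
  Iteration 1: MUL, CMP (2 ops)
  Iteration 2: MUL, CMP (2 ops)
  Iteration 3: MUL, CMP (2 ops)
Total: 3 iterations * 2 ops/iter = 6 operations

6


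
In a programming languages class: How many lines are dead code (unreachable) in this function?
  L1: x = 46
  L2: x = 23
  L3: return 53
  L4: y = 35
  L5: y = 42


Analyzing control flow:
  L1: reachable (before return)
  L2: reachable (before return)
  L3: reachable (return statement)
  L4: DEAD (after return at L3)
  L5: DEAD (after return at L3)
Return at L3, total lines = 5
Dead lines: L4 through L5
Count: 2

2


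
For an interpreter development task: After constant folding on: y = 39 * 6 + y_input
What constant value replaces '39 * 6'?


Identifying constant sub-expression:
  Original: y = 39 * 6 + y_input
  39 and 6 are both compile-time constants
  Evaluating: 39 * 6 = 234
  After folding: y = 234 + y_input

234


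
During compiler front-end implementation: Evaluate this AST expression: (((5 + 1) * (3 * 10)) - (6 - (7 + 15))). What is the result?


Expression: (((5 + 1) * (3 * 10)) - (6 - (7 + 15)))
Evaluating step by step:
  5 + 1 = 6
  3 * 10 = 30
  6 * 30 = 180
  7 + 15 = 22
  6 - 22 = -16
  180 - -16 = 196
Result: 196

196


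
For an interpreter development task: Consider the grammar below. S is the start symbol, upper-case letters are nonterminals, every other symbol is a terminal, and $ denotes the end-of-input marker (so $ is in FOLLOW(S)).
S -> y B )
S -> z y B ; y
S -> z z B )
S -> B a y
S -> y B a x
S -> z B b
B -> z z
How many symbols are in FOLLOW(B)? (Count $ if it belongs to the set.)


S is the start symbol and does not occur in any rule body, so FOLLOW(S) = {$}.
Examining every occurrence of B in a rule body:
  S -> y B ) : B is followed by terminal ')' -> add ')'
  S -> z y B ; y : B is followed by terminal ';' -> add ';'
  S -> z z B ) : B is followed by terminal ')' -> add ')' (already in the set)
  S -> B a y : B is followed by terminal 'a' -> add 'a'
  S -> y B a x : B is followed by terminal 'a' -> add 'a' (already in the set)
  S -> z B b : B is followed by terminal 'b' -> add 'b'
  B -> z z : B does not occur in the body -> contributes nothing
FOLLOW(B) = {), ;, a, b}
Count: 4

4


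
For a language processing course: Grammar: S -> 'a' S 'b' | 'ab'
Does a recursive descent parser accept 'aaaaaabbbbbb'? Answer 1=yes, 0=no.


Grammar accepts strings of the form a^n b^n (n >= 1)
Word: 'aaaaaabbbbbb'
Counting: 6 a's and 6 b's
Check: 6 == 6? Yes
Derivation (S -> aSb applied 5 time(s), then S -> ab): S => aSb => aaSbb => aaaSbbb => aaaaSbbbb => aaaaaSbbbbb => aaaaaabbbbbb
Accepted

1


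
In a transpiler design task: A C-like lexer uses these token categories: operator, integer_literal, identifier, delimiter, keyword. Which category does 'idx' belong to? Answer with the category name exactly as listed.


Token: 'idx'
Checking categories:
  identifier: YES
  integer_literal: no
  operator: no
  keyword: no
  delimiter: no
Category: identifier

identifier


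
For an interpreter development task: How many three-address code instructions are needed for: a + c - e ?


Expression: a + c - e
Generating three-address code (respecting * over +/- precedence):
  Instruction 1: t1 = a + c
  Instruction 2: t2 = t1 - e
Total instructions: 2

2


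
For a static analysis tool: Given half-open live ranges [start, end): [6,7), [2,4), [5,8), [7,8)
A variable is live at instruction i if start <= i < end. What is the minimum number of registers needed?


Live ranges:
  Var0: [6, 7)
  Var1: [2, 4)
  Var2: [5, 8)
  Var3: [7, 8)
Sweep-line events (position, delta, active):
  pos=2 start -> active=1
  pos=4 end -> active=0
  pos=5 start -> active=1
  pos=6 start -> active=2
  pos=7 end -> active=1
  pos=7 start -> active=2
  pos=8 end -> active=1
  pos=8 end -> active=0
Maximum simultaneous active: 2
Minimum registers needed: 2

2


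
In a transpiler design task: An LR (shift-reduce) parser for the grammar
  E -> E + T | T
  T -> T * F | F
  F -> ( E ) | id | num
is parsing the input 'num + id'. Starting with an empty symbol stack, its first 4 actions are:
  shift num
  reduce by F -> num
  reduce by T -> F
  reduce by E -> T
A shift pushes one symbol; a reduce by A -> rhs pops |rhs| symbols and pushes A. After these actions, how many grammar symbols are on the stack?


Tracking the symbol stack through each action:
  Action 1: shift 'num' : push -> stack = [num] (size 1)
  Action 2: reduce by F -> num : pop 1, push F -> stack = [F] (size 1)
  Action 3: reduce by T -> F : pop 1, push T -> stack = [T] (size 1)
  Action 4: reduce by E -> T : pop 1, push E -> stack = [E] (size 1)
Final stack size: 1

1


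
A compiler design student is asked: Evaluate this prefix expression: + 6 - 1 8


Parsing prefix expression: + 6 - 1 8
Step 1: Innermost operation '- 1 8'
  1 - 8 = -7
Step 2: Outer operation '+ 6 [-7]'
  6 + -7 = -1

-1


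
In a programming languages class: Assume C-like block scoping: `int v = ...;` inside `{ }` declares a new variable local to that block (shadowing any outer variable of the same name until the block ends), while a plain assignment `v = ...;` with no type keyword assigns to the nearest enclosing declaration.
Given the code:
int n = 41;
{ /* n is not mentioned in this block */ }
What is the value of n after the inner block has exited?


Analyzing scoping rules:
Outer scope: declares n = 41
Inner block: n is neither redeclared nor assigned -> unchanged
After the block -> 41
Result: 41

41


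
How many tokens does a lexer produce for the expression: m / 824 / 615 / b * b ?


Scanning 'm / 824 / 615 / b * b'
Token 1: 'm' -> identifier
Token 2: '/' -> operator
Token 3: '824' -> integer_literal
Token 4: '/' -> operator
Token 5: '615' -> integer_literal
Token 6: '/' -> operator
Token 7: 'b' -> identifier
Token 8: '*' -> operator
Token 9: 'b' -> identifier
Total tokens: 9

9


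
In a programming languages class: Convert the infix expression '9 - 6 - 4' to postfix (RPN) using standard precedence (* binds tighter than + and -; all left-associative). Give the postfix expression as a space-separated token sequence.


Applying the shunting-yard algorithm:
  Operand 9 -> output
  Push '-' onto operator stack -> op-stack: [-]
  Operand 6 -> output
  See '-' (prec 1); top '-' (prec 1) >= it -> pop '-' to output
  Push '-' onto operator stack -> op-stack: [-]
  Operand 4 -> output
  End of input: pop '-' to output
Postfix result: 9 6 - 4 -

9 6 - 4 -


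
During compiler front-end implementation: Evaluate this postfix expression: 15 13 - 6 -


Processing tokens left to right:
Push 15, Push 13
Pop 15 and 13, compute 15 - 13 = 2, push 2
Push 6
Pop 2 and 6, compute 2 - 6 = -4, push -4
Stack result: -4

-4


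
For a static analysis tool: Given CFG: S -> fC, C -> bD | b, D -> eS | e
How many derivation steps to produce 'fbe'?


Grammar: S -> fC, C -> bD | b, D -> eS | e
Deriving 'fbe':
Step 1: S -> fC => fC
Step 2: C -> bD => fbD
Step 3: D -> e => fbe
Total derivation steps: 3

3


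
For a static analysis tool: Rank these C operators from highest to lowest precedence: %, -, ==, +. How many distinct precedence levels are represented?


Looking up precedence for each operator:
  % -> precedence 6
  - -> precedence 5
  == -> precedence 3
  + -> precedence 5
Sorted highest to lowest: %, -, +, ==
Distinct precedence values: [6, 5, 3]
Number of distinct levels: 3

3


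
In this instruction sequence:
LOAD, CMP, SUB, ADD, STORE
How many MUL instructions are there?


Scanning instruction sequence for MUL:
  Position 1: LOAD
  Position 2: CMP
  Position 3: SUB
  Position 4: ADD
  Position 5: STORE
Matches at positions: []
Total MUL count: 0

0


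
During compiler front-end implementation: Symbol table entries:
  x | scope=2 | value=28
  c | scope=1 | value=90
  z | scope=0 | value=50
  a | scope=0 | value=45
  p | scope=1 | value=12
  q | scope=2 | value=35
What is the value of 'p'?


Searching symbol table for 'p':
  x | scope=2 | value=28
  c | scope=1 | value=90
  z | scope=0 | value=50
  a | scope=0 | value=45
  p | scope=1 | value=12 <- MATCH
  q | scope=2 | value=35
Found 'p' at scope 1 with value 12

12


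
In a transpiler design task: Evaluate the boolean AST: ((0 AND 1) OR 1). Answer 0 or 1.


Step 1: Evaluate inner node
  0 AND 1 = 0
Step 2: Evaluate root node
  0 OR 1 = 1

1


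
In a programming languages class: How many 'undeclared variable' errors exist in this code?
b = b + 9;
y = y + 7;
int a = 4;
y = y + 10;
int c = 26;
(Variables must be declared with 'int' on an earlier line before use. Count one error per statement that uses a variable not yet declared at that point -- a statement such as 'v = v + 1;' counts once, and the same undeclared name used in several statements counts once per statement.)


Scanning code line by line:
  Line 1: use 'b' -> ERROR (undeclared)
  Line 2: use 'y' -> ERROR (undeclared)
  Line 3: declare 'a' -> declared = ['a']
  Line 4: use 'y' -> ERROR (undeclared)
  Line 5: declare 'c' -> declared = ['a', 'c']
Total undeclared variable errors: 3

3


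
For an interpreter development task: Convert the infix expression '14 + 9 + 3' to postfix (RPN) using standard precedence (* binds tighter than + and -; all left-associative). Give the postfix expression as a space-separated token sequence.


Applying the shunting-yard algorithm:
  Operand 14 -> output
  Push '+' onto operator stack -> op-stack: [+]
  Operand 9 -> output
  See '+' (prec 1); top '+' (prec 1) >= it -> pop '+' to output
  Push '+' onto operator stack -> op-stack: [+]
  Operand 3 -> output
  End of input: pop '+' to output
Postfix result: 14 9 + 3 +

14 9 + 3 +


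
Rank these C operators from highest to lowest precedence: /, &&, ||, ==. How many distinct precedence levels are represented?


Looking up precedence for each operator:
  / -> precedence 6
  && -> precedence 2
  || -> precedence 1
  == -> precedence 3
Sorted highest to lowest: /, ==, &&, ||
Distinct precedence values: [6, 3, 2, 1]
Number of distinct levels: 4

4


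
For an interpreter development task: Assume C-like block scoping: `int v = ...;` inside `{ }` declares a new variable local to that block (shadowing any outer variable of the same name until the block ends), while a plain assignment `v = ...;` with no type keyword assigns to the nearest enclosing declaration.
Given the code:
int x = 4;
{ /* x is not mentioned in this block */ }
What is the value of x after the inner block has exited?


Analyzing scoping rules:
Outer scope: declares x = 4
Inner block: x is neither redeclared nor assigned -> unchanged
After the block -> 4
Result: 4

4


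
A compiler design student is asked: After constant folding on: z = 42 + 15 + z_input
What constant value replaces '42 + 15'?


Identifying constant sub-expression:
  Original: z = 42 + 15 + z_input
  42 and 15 are both compile-time constants
  Evaluating: 42 + 15 = 57
  After folding: z = 57 + z_input

57


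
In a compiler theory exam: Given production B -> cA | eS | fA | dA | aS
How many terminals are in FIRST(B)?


Production: B -> cA | eS | fA | dA | aS
Examining each alternative for leading terminals:
  B -> cA : first terminal = 'c'
  B -> eS : first terminal = 'e'
  B -> fA : first terminal = 'f'
  B -> dA : first terminal = 'd'
  B -> aS : first terminal = 'a'
FIRST(B) = {a, c, d, e, f}
Count: 5

5


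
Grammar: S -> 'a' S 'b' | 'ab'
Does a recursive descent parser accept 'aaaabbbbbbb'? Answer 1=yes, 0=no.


Grammar accepts strings of the form a^n b^n (n >= 1)
Word: 'aaaabbbbbbb'
Counting: 4 a's and 7 b's
Check: 4 == 7? No
Mismatch: a-count != b-count
Rejected

0


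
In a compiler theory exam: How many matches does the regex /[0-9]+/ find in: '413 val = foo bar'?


Pattern: /[0-9]+/ (int literals)
Input: '413 val = foo bar'
Scanning for matches:
  Match 1: '413'
Total matches: 1

1


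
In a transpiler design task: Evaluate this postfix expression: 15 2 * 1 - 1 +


Processing tokens left to right:
Push 15, Push 2
Pop 15 and 2, compute 15 * 2 = 30, push 30
Push 1
Pop 30 and 1, compute 30 - 1 = 29, push 29
Push 1
Pop 29 and 1, compute 29 + 1 = 30, push 30
Stack result: 30

30


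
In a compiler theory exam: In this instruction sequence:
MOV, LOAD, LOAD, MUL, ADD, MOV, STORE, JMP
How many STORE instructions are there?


Scanning instruction sequence for STORE:
  Position 1: MOV
  Position 2: LOAD
  Position 3: LOAD
  Position 4: MUL
  Position 5: ADD
  Position 6: MOV
  Position 7: STORE <- MATCH
  Position 8: JMP
Matches at positions: [7]
Total STORE count: 1

1


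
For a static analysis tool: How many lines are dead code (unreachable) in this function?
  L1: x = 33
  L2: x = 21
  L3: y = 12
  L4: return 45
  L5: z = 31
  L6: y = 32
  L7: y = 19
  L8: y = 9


Analyzing control flow:
  L1: reachable (before return)
  L2: reachable (before return)
  L3: reachable (before return)
  L4: reachable (return statement)
  L5: DEAD (after return at L4)
  L6: DEAD (after return at L4)
  L7: DEAD (after return at L4)
  L8: DEAD (after return at L4)
Return at L4, total lines = 8
Dead lines: L5 through L8
Count: 4

4


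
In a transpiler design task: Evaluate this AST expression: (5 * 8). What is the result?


Expression: (5 * 8)
Evaluating step by step:
  5 * 8 = 40
Result: 40

40


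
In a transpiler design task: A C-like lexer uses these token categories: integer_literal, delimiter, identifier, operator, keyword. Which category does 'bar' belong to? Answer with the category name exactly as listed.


Token: 'bar'
Checking categories:
  identifier: YES
  integer_literal: no
  operator: no
  keyword: no
  delimiter: no
Category: identifier

identifier


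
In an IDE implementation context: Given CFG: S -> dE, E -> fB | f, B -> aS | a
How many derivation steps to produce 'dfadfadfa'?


Grammar: S -> dE, E -> fB | f, B -> aS | a
Deriving 'dfadfadfa':
Step 1: S -> dE => dE
Step 2: E -> fB => dfB
Step 3: B -> aS => dfaS
Step 4: S -> dE => dfadE
Step 5: E -> fB => dfadfB
Step 6: B -> aS => dfadfaS
Step 7: S -> dE => dfadfadE
Step 8: E -> fB => dfadfadfB
Step 9: B -> a => dfadfadfa
Total derivation steps: 9

9


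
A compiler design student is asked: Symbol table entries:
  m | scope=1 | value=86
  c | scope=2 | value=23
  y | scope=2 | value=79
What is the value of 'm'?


Searching symbol table for 'm':
  m | scope=1 | value=86 <- MATCH
  c | scope=2 | value=23
  y | scope=2 | value=79
Found 'm' at scope 1 with value 86

86


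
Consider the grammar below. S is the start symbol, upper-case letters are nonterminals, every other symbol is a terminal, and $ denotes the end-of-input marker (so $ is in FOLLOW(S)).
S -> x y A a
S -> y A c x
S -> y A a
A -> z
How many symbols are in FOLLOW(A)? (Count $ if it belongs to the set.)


S is the start symbol and does not occur in any rule body, so FOLLOW(S) = {$}.
Examining every occurrence of A in a rule body:
  S -> x y A a : A is followed by terminal 'a' -> add 'a'
  S -> y A c x : A is followed by terminal 'c' -> add 'c'
  S -> y A a : A is followed by terminal 'a' -> add 'a' (already in the set)
  A -> z : A does not occur in the body -> contributes nothing
FOLLOW(A) = {a, c}
Count: 2

2


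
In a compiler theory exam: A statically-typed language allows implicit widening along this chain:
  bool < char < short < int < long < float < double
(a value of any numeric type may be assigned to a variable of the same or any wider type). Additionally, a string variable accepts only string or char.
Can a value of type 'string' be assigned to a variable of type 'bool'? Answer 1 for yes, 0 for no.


Target variable type: bool
Source value type: string
Rule: string cannot widen to any numeric type
Result: 0

0


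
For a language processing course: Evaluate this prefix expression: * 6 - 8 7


Parsing prefix expression: * 6 - 8 7
Step 1: Innermost operation '- 8 7'
  8 - 7 = 1
Step 2: Outer operation '* 6 [1]'
  6 * 1 = 6

6


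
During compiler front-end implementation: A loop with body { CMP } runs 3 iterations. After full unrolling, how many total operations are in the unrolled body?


Loop body operations: CMP (1 op per iteration)
Unrolling 3 iterations:
  Iteration 1: CMP (1 ops)
  Iteration 2: CMP (1 ops)
  Iteration 3: CMP (1 ops)
Total: 3 iterations * 1 ops/iter = 3 operations

3


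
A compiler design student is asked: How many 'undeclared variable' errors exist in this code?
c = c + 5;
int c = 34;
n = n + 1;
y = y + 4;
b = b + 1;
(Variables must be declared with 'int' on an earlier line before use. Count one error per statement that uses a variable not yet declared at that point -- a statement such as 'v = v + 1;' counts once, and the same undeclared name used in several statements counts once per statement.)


Scanning code line by line:
  Line 1: use 'c' -> ERROR (undeclared)
  Line 2: declare 'c' -> declared = ['c']
  Line 3: use 'n' -> ERROR (undeclared)
  Line 4: use 'y' -> ERROR (undeclared)
  Line 5: use 'b' -> ERROR (undeclared)
Total undeclared variable errors: 4

4


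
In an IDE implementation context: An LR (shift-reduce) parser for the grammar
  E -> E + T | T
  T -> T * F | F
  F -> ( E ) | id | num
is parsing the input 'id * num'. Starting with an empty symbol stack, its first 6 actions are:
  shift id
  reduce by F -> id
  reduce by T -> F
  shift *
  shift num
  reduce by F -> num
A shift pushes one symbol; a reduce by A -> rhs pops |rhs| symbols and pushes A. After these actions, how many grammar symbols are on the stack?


Tracking the symbol stack through each action:
  Action 1: shift 'id' : push -> stack = [id] (size 1)
  Action 2: reduce by F -> id : pop 1, push F -> stack = [F] (size 1)
  Action 3: reduce by T -> F : pop 1, push T -> stack = [T] (size 1)
  Action 4: shift '*' : push -> stack = [T, *] (size 2)
  Action 5: shift 'num' : push -> stack = [T, *, num] (size 3)
  Action 6: reduce by F -> num : pop 1, push F -> stack = [T, *, F] (size 3)
Final stack size: 3

3


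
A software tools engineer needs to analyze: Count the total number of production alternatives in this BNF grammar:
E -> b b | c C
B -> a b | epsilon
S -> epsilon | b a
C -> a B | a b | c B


Counting alternatives per rule:
  E: 2 alternative(s)
  B: 2 alternative(s)
  S: 2 alternative(s)
  C: 3 alternative(s)
Sum: 2 + 2 + 2 + 3 = 9

9


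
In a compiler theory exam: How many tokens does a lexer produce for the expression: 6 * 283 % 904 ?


Scanning '6 * 283 % 904'
Token 1: '6' -> integer_literal
Token 2: '*' -> operator
Token 3: '283' -> integer_literal
Token 4: '%' -> operator
Token 5: '904' -> integer_literal
Total tokens: 5

5


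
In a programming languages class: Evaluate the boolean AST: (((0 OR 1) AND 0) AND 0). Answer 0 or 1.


Step 1: Evaluate inner node
  0 OR 1 = 1
Step 2: Evaluate next node
  1 AND 0 = 0
Step 3: Evaluate root node
  0 AND 0 = 0

0


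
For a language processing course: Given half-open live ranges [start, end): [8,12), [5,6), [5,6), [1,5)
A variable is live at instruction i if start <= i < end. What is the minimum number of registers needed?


Live ranges:
  Var0: [8, 12)
  Var1: [5, 6)
  Var2: [5, 6)
  Var3: [1, 5)
Sweep-line events (position, delta, active):
  pos=1 start -> active=1
  pos=5 end -> active=0
  pos=5 start -> active=1
  pos=5 start -> active=2
  pos=6 end -> active=1
  pos=6 end -> active=0
  pos=8 start -> active=1
  pos=12 end -> active=0
Maximum simultaneous active: 2
Minimum registers needed: 2

2


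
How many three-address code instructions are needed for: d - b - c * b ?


Expression: d - b - c * b
Generating three-address code (respecting * over +/- precedence):
  Instruction 1: t1 = c * b
  Instruction 2: t2 = d - b
  Instruction 3: t3 = t2 - t1
Total instructions: 3

3


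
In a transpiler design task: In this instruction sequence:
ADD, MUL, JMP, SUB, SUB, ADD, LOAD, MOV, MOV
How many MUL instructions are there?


Scanning instruction sequence for MUL:
  Position 1: ADD
  Position 2: MUL <- MATCH
  Position 3: JMP
  Position 4: SUB
  Position 5: SUB
  Position 6: ADD
  Position 7: LOAD
  Position 8: MOV
  Position 9: MOV
Matches at positions: [2]
Total MUL count: 1

1


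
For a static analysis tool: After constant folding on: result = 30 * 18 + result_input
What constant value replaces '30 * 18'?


Identifying constant sub-expression:
  Original: result = 30 * 18 + result_input
  30 and 18 are both compile-time constants
  Evaluating: 30 * 18 = 540
  After folding: result = 540 + result_input

540


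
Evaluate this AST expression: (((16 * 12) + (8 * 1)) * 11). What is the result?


Expression: (((16 * 12) + (8 * 1)) * 11)
Evaluating step by step:
  16 * 12 = 192
  8 * 1 = 8
  192 + 8 = 200
  200 * 11 = 2200
Result: 2200

2200


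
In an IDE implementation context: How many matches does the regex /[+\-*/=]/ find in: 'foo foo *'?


Pattern: /[+\-*/=]/ (operators)
Input: 'foo foo *'
Scanning for matches:
  Match 1: '*'
Total matches: 1

1


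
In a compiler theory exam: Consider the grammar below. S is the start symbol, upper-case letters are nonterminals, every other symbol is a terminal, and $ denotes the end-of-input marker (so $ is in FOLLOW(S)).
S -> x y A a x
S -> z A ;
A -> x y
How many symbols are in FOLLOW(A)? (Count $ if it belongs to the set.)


S is the start symbol and does not occur in any rule body, so FOLLOW(S) = {$}.
Examining every occurrence of A in a rule body:
  S -> x y A a x : A is followed by terminal 'a' -> add 'a'
  S -> z A ; : A is followed by terminal ';' -> add ';'
  A -> x y : A does not occur in the body -> contributes nothing
FOLLOW(A) = {;, a}
Count: 2

2


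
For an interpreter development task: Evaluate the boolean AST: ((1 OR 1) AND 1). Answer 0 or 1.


Step 1: Evaluate inner node
  1 OR 1 = 1
Step 2: Evaluate root node
  1 AND 1 = 1

1


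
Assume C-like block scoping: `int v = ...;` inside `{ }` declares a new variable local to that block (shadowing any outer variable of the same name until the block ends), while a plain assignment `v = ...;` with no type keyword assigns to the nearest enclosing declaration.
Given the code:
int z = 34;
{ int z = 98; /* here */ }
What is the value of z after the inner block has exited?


Analyzing scoping rules:
Outer scope: declares z = 34
Inner block: 'int z = 98;' declares a NEW z that shadows the outer one
When the block exits the inner z goes out of scope; the outer z was never modified -> 34
Result: 34

34


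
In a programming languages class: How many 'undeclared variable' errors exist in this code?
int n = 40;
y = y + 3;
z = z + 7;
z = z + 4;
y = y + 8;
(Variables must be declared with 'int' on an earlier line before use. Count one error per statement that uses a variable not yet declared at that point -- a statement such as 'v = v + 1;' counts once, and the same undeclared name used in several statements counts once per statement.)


Scanning code line by line:
  Line 1: declare 'n' -> declared = ['n']
  Line 2: use 'y' -> ERROR (undeclared)
  Line 3: use 'z' -> ERROR (undeclared)
  Line 4: use 'z' -> ERROR (undeclared)
  Line 5: use 'y' -> ERROR (undeclared)
Total undeclared variable errors: 4

4


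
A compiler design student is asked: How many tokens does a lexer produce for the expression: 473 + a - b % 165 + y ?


Scanning '473 + a - b % 165 + y'
Token 1: '473' -> integer_literal
Token 2: '+' -> operator
Token 3: 'a' -> identifier
Token 4: '-' -> operator
Token 5: 'b' -> identifier
Token 6: '%' -> operator
Token 7: '165' -> integer_literal
Token 8: '+' -> operator
Token 9: 'y' -> identifier
Total tokens: 9

9


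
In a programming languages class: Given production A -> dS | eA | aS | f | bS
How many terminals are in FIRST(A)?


Production: A -> dS | eA | aS | f | bS
Examining each alternative for leading terminals:
  A -> dS : first terminal = 'd'
  A -> eA : first terminal = 'e'
  A -> aS : first terminal = 'a'
  A -> f : first terminal = 'f'
  A -> bS : first terminal = 'b'
FIRST(A) = {a, b, d, e, f}
Count: 5

5


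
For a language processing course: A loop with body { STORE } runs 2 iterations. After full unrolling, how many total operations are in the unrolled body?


Loop body operations: STORE (1 op per iteration)
Unrolling 2 iterations:
  Iteration 1: STORE (1 ops)
  Iteration 2: STORE (1 ops)
Total: 2 iterations * 1 ops/iter = 2 operations

2


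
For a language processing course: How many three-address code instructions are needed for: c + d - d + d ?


Expression: c + d - d + d
Generating three-address code (respecting * over +/- precedence):
  Instruction 1: t1 = c + d
  Instruction 2: t2 = t1 - d
  Instruction 3: t3 = t2 + d
Total instructions: 3

3


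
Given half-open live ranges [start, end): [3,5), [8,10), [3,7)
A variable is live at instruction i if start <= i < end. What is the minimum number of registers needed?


Live ranges:
  Var0: [3, 5)
  Var1: [8, 10)
  Var2: [3, 7)
Sweep-line events (position, delta, active):
  pos=3 start -> active=1
  pos=3 start -> active=2
  pos=5 end -> active=1
  pos=7 end -> active=0
  pos=8 start -> active=1
  pos=10 end -> active=0
Maximum simultaneous active: 2
Minimum registers needed: 2

2


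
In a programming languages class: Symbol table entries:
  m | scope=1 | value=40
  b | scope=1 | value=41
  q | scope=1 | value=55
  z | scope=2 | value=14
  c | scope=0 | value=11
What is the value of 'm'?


Searching symbol table for 'm':
  m | scope=1 | value=40 <- MATCH
  b | scope=1 | value=41
  q | scope=1 | value=55
  z | scope=2 | value=14
  c | scope=0 | value=11
Found 'm' at scope 1 with value 40

40


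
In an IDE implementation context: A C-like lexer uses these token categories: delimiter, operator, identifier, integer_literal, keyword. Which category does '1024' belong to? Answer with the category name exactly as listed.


Token: '1024'
Checking categories:
  identifier: no
  integer_literal: YES
  operator: no
  keyword: no
  delimiter: no
Category: integer_literal

integer_literal


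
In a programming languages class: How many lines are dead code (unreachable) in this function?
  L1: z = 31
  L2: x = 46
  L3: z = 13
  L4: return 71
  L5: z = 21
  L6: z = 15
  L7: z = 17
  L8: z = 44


Analyzing control flow:
  L1: reachable (before return)
  L2: reachable (before return)
  L3: reachable (before return)
  L4: reachable (return statement)
  L5: DEAD (after return at L4)
  L6: DEAD (after return at L4)
  L7: DEAD (after return at L4)
  L8: DEAD (after return at L4)
Return at L4, total lines = 8
Dead lines: L5 through L8
Count: 4

4


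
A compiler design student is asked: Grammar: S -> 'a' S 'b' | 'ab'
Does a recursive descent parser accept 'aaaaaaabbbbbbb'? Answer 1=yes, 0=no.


Grammar accepts strings of the form a^n b^n (n >= 1)
Word: 'aaaaaaabbbbbbb'
Counting: 7 a's and 7 b's
Check: 7 == 7? Yes
Derivation (S -> aSb applied 6 time(s), then S -> ab): S => aSb => aaSbb => aaaSbbb => aaaaSbbbb => aaaaaSbbbbb => aaaaaaSbbbbbb => aaaaaaabbbbbbb
Accepted

1


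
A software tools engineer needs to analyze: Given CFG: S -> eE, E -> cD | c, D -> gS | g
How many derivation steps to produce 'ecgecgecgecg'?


Grammar: S -> eE, E -> cD | c, D -> gS | g
Deriving 'ecgecgecgecg':
Step 1: S -> eE => eE
Step 2: E -> cD => ecD
Step 3: D -> gS => ecgS
Step 4: S -> eE => ecgeE
Step 5: E -> cD => ecgecD
Step 6: D -> gS => ecgecgS
Step 7: S -> eE => ecgecgeE
Step 8: E -> cD => ecgecgecD
Step 9: D -> gS => ecgecgecgS
Step 10: S -> eE => ecgecgecgeE
Step 11: E -> cD => ecgecgecgecD
Step 12: D -> g => ecgecgecgecg
Total derivation steps: 12

12


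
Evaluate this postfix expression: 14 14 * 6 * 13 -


Processing tokens left to right:
Push 14, Push 14
Pop 14 and 14, compute 14 * 14 = 196, push 196
Push 6
Pop 196 and 6, compute 196 * 6 = 1176, push 1176
Push 13
Pop 1176 and 13, compute 1176 - 13 = 1163, push 1163
Stack result: 1163

1163


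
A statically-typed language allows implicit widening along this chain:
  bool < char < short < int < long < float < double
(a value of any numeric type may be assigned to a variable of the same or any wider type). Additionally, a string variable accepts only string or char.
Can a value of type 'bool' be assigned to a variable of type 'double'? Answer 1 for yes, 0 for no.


Target variable type: double
Source value type: bool
Numeric ranks: bool=0, double=6
Widening allowed iff rank(source) <= rank(target): 0 <= 6? Yes
Result: 1

1


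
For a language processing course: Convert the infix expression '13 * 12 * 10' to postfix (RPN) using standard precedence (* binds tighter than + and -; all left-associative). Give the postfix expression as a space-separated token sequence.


Applying the shunting-yard algorithm:
  Operand 13 -> output
  Push '*' onto operator stack -> op-stack: [*]
  Operand 12 -> output
  See '*' (prec 2); top '*' (prec 2) >= it -> pop '*' to output
  Push '*' onto operator stack -> op-stack: [*]
  Operand 10 -> output
  End of input: pop '*' to output
Postfix result: 13 12 * 10 *

13 12 * 10 *


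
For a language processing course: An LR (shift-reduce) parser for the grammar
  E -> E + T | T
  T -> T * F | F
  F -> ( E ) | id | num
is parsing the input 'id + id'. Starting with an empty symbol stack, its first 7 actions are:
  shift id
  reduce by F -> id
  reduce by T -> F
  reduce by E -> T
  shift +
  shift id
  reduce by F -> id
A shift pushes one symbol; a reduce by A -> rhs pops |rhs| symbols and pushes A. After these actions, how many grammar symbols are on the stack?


Tracking the symbol stack through each action:
  Action 1: shift 'id' : push -> stack = [id] (size 1)
  Action 2: reduce by F -> id : pop 1, push F -> stack = [F] (size 1)
  Action 3: reduce by T -> F : pop 1, push T -> stack = [T] (size 1)
  Action 4: reduce by E -> T : pop 1, push E -> stack = [E] (size 1)
  Action 5: shift '+' : push -> stack = [E, +] (size 2)
  Action 6: shift 'id' : push -> stack = [E, +, id] (size 3)
  Action 7: reduce by F -> id : pop 1, push F -> stack = [E, +, F] (size 3)
Final stack size: 3

3
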